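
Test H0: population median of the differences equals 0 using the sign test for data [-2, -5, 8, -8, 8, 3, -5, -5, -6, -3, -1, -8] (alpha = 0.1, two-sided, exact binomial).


Step 1: Discard zero differences. Original n = 12; n_eff = number of nonzero differences = 12.
Nonzero differences (with sign): -2, -5, +8, -8, +8, +3, -5, -5, -6, -3, -1, -8
Step 2: Count signs: positive = 3, negative = 9.
Step 3: Under H0: P(positive) = 0.5, so the number of positives S ~ Bin(12, 0.5).
Step 4: Two-sided exact p-value = sum of Bin(12,0.5) probabilities at or below the observed probability = 0.145996.
Step 5: alpha = 0.1. fail to reject H0.

n_eff = 12, pos = 3, neg = 9, p = 0.145996, fail to reject H0.


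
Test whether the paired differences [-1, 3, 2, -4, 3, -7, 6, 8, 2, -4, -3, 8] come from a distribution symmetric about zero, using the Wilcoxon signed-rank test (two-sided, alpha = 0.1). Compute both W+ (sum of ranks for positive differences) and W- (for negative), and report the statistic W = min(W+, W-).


Step 1: Drop any zero differences (none here) and take |d_i|.
|d| = [1, 3, 2, 4, 3, 7, 6, 8, 2, 4, 3, 8]
Step 2: Midrank |d_i| (ties get averaged ranks).
ranks: |1|->1, |3|->5, |2|->2.5, |4|->7.5, |3|->5, |7|->10, |6|->9, |8|->11.5, |2|->2.5, |4|->7.5, |3|->5, |8|->11.5
Step 3: Attach original signs; sum ranks with positive sign and with negative sign.
W+ = 5 + 2.5 + 5 + 9 + 11.5 + 2.5 + 11.5 = 47
W- = 1 + 7.5 + 10 + 7.5 + 5 = 31
(Check: W+ + W- = 78 should equal n(n+1)/2 = 78.)
Step 4: Test statistic W = min(W+, W-) = 31.
Step 5: Ties in |d|, so use the tie-corrected normal approximation.
        E[W] = n(n+1)/4 = 12*13/4 = 39.
        Tie groups: |d|=2 (t=2), |d|=3 (t=3), |d|=4 (t=2), |d|=8 (t=2); sum(t^3 - t) = 42.
        Var[W] = n(n+1)(2n+1)/24 - sum(t^3-t)/48 = 3900/24 - 42/48 = 161.625.
        z = (W - E[W]) / sqrt(Var[W]) = (31 - 39) / 12.7132 = -0.6293.
        Two-sided p = 2*Phi(z) = 0.529174.
Step 6: alpha = 0.1. fail to reject H0.

W+ = 47, W- = 31, W = min = 31, p = 0.529174, fail to reject H0.


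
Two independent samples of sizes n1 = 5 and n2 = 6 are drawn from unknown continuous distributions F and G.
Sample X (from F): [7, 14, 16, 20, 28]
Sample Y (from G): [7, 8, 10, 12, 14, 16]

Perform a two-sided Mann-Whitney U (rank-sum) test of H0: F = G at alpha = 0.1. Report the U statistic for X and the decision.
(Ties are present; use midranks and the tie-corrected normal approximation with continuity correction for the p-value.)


Step 1: Combine and sort all 11 observations; assign midranks.
sorted (value, group): (7,X), (7,Y), (8,Y), (10,Y), (12,Y), (14,X), (14,Y), (16,X), (16,Y), (20,X), (28,X)
ranks: 7->1.5, 7->1.5, 8->3, 10->4, 12->5, 14->6.5, 14->6.5, 16->8.5, 16->8.5, 20->10, 28->11
Step 2: Rank sum for X: R1 = 1.5 + 6.5 + 8.5 + 10 + 11 = 37.5.
Step 3: U_X = R1 - n1(n1+1)/2 = 37.5 - 5*6/2 = 37.5 - 15 = 22.5.
       U_Y = n1*n2 - U_X = 30 - 22.5 = 7.5.
Step 4: Ties are present, so use the tie-corrected normal approximation (with continuity correction) for the p-value.
Step 5: p-value = 0.198156; compare to alpha = 0.1. fail to reject H0.

U_X = 22.5, p = 0.198156, fail to reject H0 at alpha = 0.1.


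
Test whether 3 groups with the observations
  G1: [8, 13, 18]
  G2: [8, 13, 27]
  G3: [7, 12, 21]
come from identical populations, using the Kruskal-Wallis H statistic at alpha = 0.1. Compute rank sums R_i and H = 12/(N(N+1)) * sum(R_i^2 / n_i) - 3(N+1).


Step 1: Combine all N = 9 observations and assign midranks.
sorted (value, group, rank): (7,G3,1), (8,G1,2.5), (8,G2,2.5), (12,G3,4), (13,G1,5.5), (13,G2,5.5), (18,G1,7), (21,G3,8), (27,G2,9)
Step 2: Sum ranks within each group.
R_1 = 15 (n_1 = 3)
R_2 = 17 (n_2 = 3)
R_3 = 13 (n_3 = 3)
Step 3: H = 12/(N(N+1)) * sum(R_i^2/n_i) - 3(N+1)
     = 12/(9*10) * (15^2/3 + 17^2/3 + 13^2/3) - 3*10
     = 0.133333 * 227.667 - 30
     = 0.355556.
Step 4: Ties present; correction factor C = 1 - 12/(9^3 - 9) = 0.983333. Corrected H = 0.355556 / 0.983333 = 0.361582.
Step 5: Under H0, H ~ chi^2(2); p-value = 0.834610.
Step 6: alpha = 0.1. fail to reject H0.

H = 0.3616, df = 2, p = 0.834610, fail to reject H0.


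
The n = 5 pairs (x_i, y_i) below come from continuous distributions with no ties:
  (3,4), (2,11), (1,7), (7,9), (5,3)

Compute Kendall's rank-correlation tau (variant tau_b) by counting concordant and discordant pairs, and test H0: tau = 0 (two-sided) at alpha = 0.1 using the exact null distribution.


Step 1: Enumerate the 10 unordered pairs (i,j) with i<j and classify each by sign(x_j-x_i) * sign(y_j-y_i).
  (1,2):dx=-1,dy=+7->D; (1,3):dx=-2,dy=+3->D; (1,4):dx=+4,dy=+5->C; (1,5):dx=+2,dy=-1->D
  (2,3):dx=-1,dy=-4->C; (2,4):dx=+5,dy=-2->D; (2,5):dx=+3,dy=-8->D; (3,4):dx=+6,dy=+2->C
  (3,5):dx=+4,dy=-4->D; (4,5):dx=-2,dy=-6->C
Step 2: C = 4, D = 6, total pairs = 10.
Step 3: tau = (C - D)/(n(n-1)/2) = (4 - 6)/10 = -0.200000.
Step 4: Exact two-sided p-value (enumerate n! = 120 permutations of y under H0): p = 0.816667.
Step 5: alpha = 0.1. fail to reject H0.

tau_b = -0.2000 (C=4, D=6), p = 0.816667, fail to reject H0.


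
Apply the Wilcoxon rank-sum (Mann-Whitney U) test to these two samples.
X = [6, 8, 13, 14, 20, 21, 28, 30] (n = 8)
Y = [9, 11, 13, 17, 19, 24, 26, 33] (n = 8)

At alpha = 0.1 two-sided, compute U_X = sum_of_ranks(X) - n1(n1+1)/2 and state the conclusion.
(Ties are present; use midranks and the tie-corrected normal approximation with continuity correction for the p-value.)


Step 1: Combine and sort all 16 observations; assign midranks.
sorted (value, group): (6,X), (8,X), (9,Y), (11,Y), (13,X), (13,Y), (14,X), (17,Y), (19,Y), (20,X), (21,X), (24,Y), (26,Y), (28,X), (30,X), (33,Y)
ranks: 6->1, 8->2, 9->3, 11->4, 13->5.5, 13->5.5, 14->7, 17->8, 19->9, 20->10, 21->11, 24->12, 26->13, 28->14, 30->15, 33->16
Step 2: Rank sum for X: R1 = 1 + 2 + 5.5 + 7 + 10 + 11 + 14 + 15 = 65.5.
Step 3: U_X = R1 - n1(n1+1)/2 = 65.5 - 8*9/2 = 65.5 - 36 = 29.5.
       U_Y = n1*n2 - U_X = 64 - 29.5 = 34.5.
Step 4: Ties are present, so use the tie-corrected normal approximation (with continuity correction) for the p-value.
Step 5: p-value = 0.833514; compare to alpha = 0.1. fail to reject H0.

U_X = 29.5, p = 0.833514, fail to reject H0 at alpha = 0.1.


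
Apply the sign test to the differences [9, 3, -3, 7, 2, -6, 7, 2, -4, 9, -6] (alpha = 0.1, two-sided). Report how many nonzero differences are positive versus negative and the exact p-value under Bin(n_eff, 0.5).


Step 1: Discard zero differences. Original n = 11; n_eff = number of nonzero differences = 11.
Nonzero differences (with sign): +9, +3, -3, +7, +2, -6, +7, +2, -4, +9, -6
Step 2: Count signs: positive = 7, negative = 4.
Step 3: Under H0: P(positive) = 0.5, so the number of positives S ~ Bin(11, 0.5).
Step 4: Two-sided exact p-value = sum of Bin(11,0.5) probabilities at or below the observed probability = 0.548828.
Step 5: alpha = 0.1. fail to reject H0.

n_eff = 11, pos = 7, neg = 4, p = 0.548828, fail to reject H0.


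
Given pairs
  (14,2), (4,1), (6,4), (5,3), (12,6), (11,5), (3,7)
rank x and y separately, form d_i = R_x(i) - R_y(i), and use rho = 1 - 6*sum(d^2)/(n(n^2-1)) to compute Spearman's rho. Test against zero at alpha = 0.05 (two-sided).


Step 1: Rank x and y separately (midranks; no ties here).
rank(x): 14->7, 4->2, 6->4, 5->3, 12->6, 11->5, 3->1
rank(y): 2->2, 1->1, 4->4, 3->3, 6->6, 5->5, 7->7
Step 2: d_i = R_x(i) - R_y(i); compute d_i^2.
  (7-2)^2=25, (2-1)^2=1, (4-4)^2=0, (3-3)^2=0, (6-6)^2=0, (5-5)^2=0, (1-7)^2=36
sum(d^2) = 62.
Step 3: rho = 1 - 6*62 / (7*(7^2 - 1)) = 1 - 372/336 = -0.107143.
Step 4: Under H0, t = rho * sqrt((n-2)/(1-rho^2)) = -0.2410 ~ t(5).
Step 5: Two-sided p-value from the t-distribution with 5 df = 0.819151.
Step 6: alpha = 0.05. fail to reject H0.

rho = -0.1071, p = 0.819151, fail to reject H0 at alpha = 0.05.


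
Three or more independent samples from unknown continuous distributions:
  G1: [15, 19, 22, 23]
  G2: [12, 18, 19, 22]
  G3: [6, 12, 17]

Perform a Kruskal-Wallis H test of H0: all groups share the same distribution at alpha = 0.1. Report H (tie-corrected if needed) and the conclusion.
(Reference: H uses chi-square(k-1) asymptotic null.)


Step 1: Combine all N = 11 observations and assign midranks.
sorted (value, group, rank): (6,G3,1), (12,G2,2.5), (12,G3,2.5), (15,G1,4), (17,G3,5), (18,G2,6), (19,G1,7.5), (19,G2,7.5), (22,G1,9.5), (22,G2,9.5), (23,G1,11)
Step 2: Sum ranks within each group.
R_1 = 32 (n_1 = 4)
R_2 = 25.5 (n_2 = 4)
R_3 = 8.5 (n_3 = 3)
Step 3: H = 12/(N(N+1)) * sum(R_i^2/n_i) - 3(N+1)
     = 12/(11*12) * (32^2/4 + 25.5^2/4 + 8.5^2/3) - 3*12
     = 0.090909 * 442.646 - 36
     = 4.240530.
Step 4: Ties present; correction factor C = 1 - 18/(11^3 - 11) = 0.986364. Corrected H = 4.240530 / 0.986364 = 4.299155.
Step 5: Under H0, H ~ chi^2(2); p-value = 0.116533.
Step 6: alpha = 0.1. fail to reject H0.

H = 4.2992, df = 2, p = 0.116533, fail to reject H0.


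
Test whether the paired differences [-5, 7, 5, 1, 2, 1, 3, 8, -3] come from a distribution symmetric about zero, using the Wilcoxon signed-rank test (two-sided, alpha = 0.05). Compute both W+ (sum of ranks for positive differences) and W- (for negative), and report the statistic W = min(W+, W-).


Step 1: Drop any zero differences (none here) and take |d_i|.
|d| = [5, 7, 5, 1, 2, 1, 3, 8, 3]
Step 2: Midrank |d_i| (ties get averaged ranks).
ranks: |5|->6.5, |7|->8, |5|->6.5, |1|->1.5, |2|->3, |1|->1.5, |3|->4.5, |8|->9, |3|->4.5
Step 3: Attach original signs; sum ranks with positive sign and with negative sign.
W+ = 8 + 6.5 + 1.5 + 3 + 1.5 + 4.5 + 9 = 34
W- = 6.5 + 4.5 = 11
(Check: W+ + W- = 45 should equal n(n+1)/2 = 45.)
Step 4: Test statistic W = min(W+, W-) = 11.
Step 5: Ties in |d|, so use the tie-corrected normal approximation.
        E[W] = n(n+1)/4 = 9*10/4 = 22.5.
        Tie groups: |d|=1 (t=2), |d|=3 (t=2), |d|=5 (t=2); sum(t^3 - t) = 18.
        Var[W] = n(n+1)(2n+1)/24 - sum(t^3-t)/48 = 1710/24 - 18/48 = 70.875.
        z = (W - E[W]) / sqrt(Var[W]) = (11 - 22.5) / 8.4187 = -1.3660.
        Two-sided p = 2*Phi(z) = 0.171938.
Step 6: alpha = 0.05. fail to reject H0.

W+ = 34, W- = 11, W = min = 11, p = 0.171938, fail to reject H0.


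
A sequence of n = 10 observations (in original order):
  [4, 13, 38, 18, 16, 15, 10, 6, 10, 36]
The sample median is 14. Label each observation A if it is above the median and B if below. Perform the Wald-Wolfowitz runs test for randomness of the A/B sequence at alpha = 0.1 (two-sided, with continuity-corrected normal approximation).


Step 1: Compute median = 14; label A = above, B = below.
Labels in order: BBAAAABBBA  (n_A = 5, n_B = 5)
Step 2: Count runs R = 4.
Step 3: Under H0 (random ordering), E[R] = 2*n_A*n_B/(n_A+n_B) + 1 = 2*5*5/10 + 1 = 6.0000.
        Var[R] = 2*n_A*n_B*(2*n_A*n_B - n_A - n_B) / ((n_A+n_B)^2 * (n_A+n_B-1)) = 2000/900 = 2.2222.
        SD[R] = 1.4907.
Step 4: Continuity-corrected z = (R + 0.5 - E[R]) / SD[R] = (4 + 0.5 - 6.0000) / 1.4907 = -1.0062.
Step 5: Two-sided p-value via normal approximation = 2*(1 - Phi(|z|)) = 0.314305.
Step 6: alpha = 0.1. fail to reject H0.

R = 4, z = -1.0062, p = 0.314305, fail to reject H0.


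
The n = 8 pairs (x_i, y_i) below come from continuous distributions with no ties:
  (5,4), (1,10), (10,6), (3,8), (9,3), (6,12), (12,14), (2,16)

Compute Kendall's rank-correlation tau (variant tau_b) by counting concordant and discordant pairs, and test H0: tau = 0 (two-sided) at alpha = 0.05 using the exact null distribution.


Step 1: Enumerate the 28 unordered pairs (i,j) with i<j and classify each by sign(x_j-x_i) * sign(y_j-y_i).
  (1,2):dx=-4,dy=+6->D; (1,3):dx=+5,dy=+2->C; (1,4):dx=-2,dy=+4->D; (1,5):dx=+4,dy=-1->D
  (1,6):dx=+1,dy=+8->C; (1,7):dx=+7,dy=+10->C; (1,8):dx=-3,dy=+12->D; (2,3):dx=+9,dy=-4->D
  (2,4):dx=+2,dy=-2->D; (2,5):dx=+8,dy=-7->D; (2,6):dx=+5,dy=+2->C; (2,7):dx=+11,dy=+4->C
  (2,8):dx=+1,dy=+6->C; (3,4):dx=-7,dy=+2->D; (3,5):dx=-1,dy=-3->C; (3,6):dx=-4,dy=+6->D
  (3,7):dx=+2,dy=+8->C; (3,8):dx=-8,dy=+10->D; (4,5):dx=+6,dy=-5->D; (4,6):dx=+3,dy=+4->C
  (4,7):dx=+9,dy=+6->C; (4,8):dx=-1,dy=+8->D; (5,6):dx=-3,dy=+9->D; (5,7):dx=+3,dy=+11->C
  (5,8):dx=-7,dy=+13->D; (6,7):dx=+6,dy=+2->C; (6,8):dx=-4,dy=+4->D; (7,8):dx=-10,dy=+2->D
Step 2: C = 12, D = 16, total pairs = 28.
Step 3: tau = (C - D)/(n(n-1)/2) = (12 - 16)/28 = -0.142857.
Step 4: Exact two-sided p-value (enumerate n! = 40320 permutations of y under H0): p = 0.719544.
Step 5: alpha = 0.05. fail to reject H0.

tau_b = -0.1429 (C=12, D=16), p = 0.719544, fail to reject H0.


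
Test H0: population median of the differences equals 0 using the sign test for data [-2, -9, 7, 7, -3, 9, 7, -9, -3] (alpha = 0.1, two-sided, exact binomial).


Step 1: Discard zero differences. Original n = 9; n_eff = number of nonzero differences = 9.
Nonzero differences (with sign): -2, -9, +7, +7, -3, +9, +7, -9, -3
Step 2: Count signs: positive = 4, negative = 5.
Step 3: Under H0: P(positive) = 0.5, so the number of positives S ~ Bin(9, 0.5).
Step 4: Two-sided exact p-value = sum of Bin(9,0.5) probabilities at or below the observed probability = 1.000000.
Step 5: alpha = 0.1. fail to reject H0.

n_eff = 9, pos = 4, neg = 5, p = 1.000000, fail to reject H0.


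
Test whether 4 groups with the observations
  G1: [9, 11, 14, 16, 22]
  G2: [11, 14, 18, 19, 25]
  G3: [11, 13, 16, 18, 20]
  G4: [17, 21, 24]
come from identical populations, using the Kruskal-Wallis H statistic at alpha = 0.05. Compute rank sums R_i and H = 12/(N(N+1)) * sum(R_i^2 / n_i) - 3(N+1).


Step 1: Combine all N = 18 observations and assign midranks.
sorted (value, group, rank): (9,G1,1), (11,G1,3), (11,G2,3), (11,G3,3), (13,G3,5), (14,G1,6.5), (14,G2,6.5), (16,G1,8.5), (16,G3,8.5), (17,G4,10), (18,G2,11.5), (18,G3,11.5), (19,G2,13), (20,G3,14), (21,G4,15), (22,G1,16), (24,G4,17), (25,G2,18)
Step 2: Sum ranks within each group.
R_1 = 35 (n_1 = 5)
R_2 = 52 (n_2 = 5)
R_3 = 42 (n_3 = 5)
R_4 = 42 (n_4 = 3)
Step 3: H = 12/(N(N+1)) * sum(R_i^2/n_i) - 3(N+1)
     = 12/(18*19) * (35^2/5 + 52^2/5 + 42^2/5 + 42^2/3) - 3*19
     = 0.035088 * 1726.6 - 57
     = 3.582456.
Step 4: Ties present; correction factor C = 1 - 42/(18^3 - 18) = 0.992776. Corrected H = 3.582456 / 0.992776 = 3.608524.
Step 5: Under H0, H ~ chi^2(3); p-value = 0.306957.
Step 6: alpha = 0.05. fail to reject H0.

H = 3.6085, df = 3, p = 0.306957, fail to reject H0.


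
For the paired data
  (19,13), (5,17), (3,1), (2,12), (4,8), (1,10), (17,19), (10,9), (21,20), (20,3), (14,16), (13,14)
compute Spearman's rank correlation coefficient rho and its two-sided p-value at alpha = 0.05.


Step 1: Rank x and y separately (midranks; no ties here).
rank(x): 19->10, 5->5, 3->3, 2->2, 4->4, 1->1, 17->9, 10->6, 21->12, 20->11, 14->8, 13->7
rank(y): 13->7, 17->10, 1->1, 12->6, 8->3, 10->5, 19->11, 9->4, 20->12, 3->2, 16->9, 14->8
Step 2: d_i = R_x(i) - R_y(i); compute d_i^2.
  (10-7)^2=9, (5-10)^2=25, (3-1)^2=4, (2-6)^2=16, (4-3)^2=1, (1-5)^2=16, (9-11)^2=4, (6-4)^2=4, (12-12)^2=0, (11-2)^2=81, (8-9)^2=1, (7-8)^2=1
sum(d^2) = 162.
Step 3: rho = 1 - 6*162 / (12*(12^2 - 1)) = 1 - 972/1716 = 0.433566.
Step 4: Under H0, t = rho * sqrt((n-2)/(1-rho^2)) = 1.5215 ~ t(10).
Step 5: Two-sided p-value from the t-distribution with 10 df = 0.159106.
Step 6: alpha = 0.05. fail to reject H0.

rho = 0.4336, p = 0.159106, fail to reject H0 at alpha = 0.05.


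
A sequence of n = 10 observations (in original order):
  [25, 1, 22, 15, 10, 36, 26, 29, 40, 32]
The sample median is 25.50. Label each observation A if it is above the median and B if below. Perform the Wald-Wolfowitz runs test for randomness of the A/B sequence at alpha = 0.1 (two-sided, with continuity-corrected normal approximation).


Step 1: Compute median = 25.50; label A = above, B = below.
Labels in order: BBBBBAAAAA  (n_A = 5, n_B = 5)
Step 2: Count runs R = 2.
Step 3: Under H0 (random ordering), E[R] = 2*n_A*n_B/(n_A+n_B) + 1 = 2*5*5/10 + 1 = 6.0000.
        Var[R] = 2*n_A*n_B*(2*n_A*n_B - n_A - n_B) / ((n_A+n_B)^2 * (n_A+n_B-1)) = 2000/900 = 2.2222.
        SD[R] = 1.4907.
Step 4: Continuity-corrected z = (R + 0.5 - E[R]) / SD[R] = (2 + 0.5 - 6.0000) / 1.4907 = -2.3479.
Step 5: Two-sided p-value via normal approximation = 2*(1 - Phi(|z|)) = 0.018881.
Step 6: alpha = 0.1. reject H0.

R = 2, z = -2.3479, p = 0.018881, reject H0.


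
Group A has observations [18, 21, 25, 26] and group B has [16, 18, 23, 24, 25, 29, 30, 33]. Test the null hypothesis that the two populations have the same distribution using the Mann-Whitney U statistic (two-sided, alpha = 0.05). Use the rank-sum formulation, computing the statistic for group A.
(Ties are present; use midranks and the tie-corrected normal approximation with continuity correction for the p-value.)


Step 1: Combine and sort all 12 observations; assign midranks.
sorted (value, group): (16,Y), (18,X), (18,Y), (21,X), (23,Y), (24,Y), (25,X), (25,Y), (26,X), (29,Y), (30,Y), (33,Y)
ranks: 16->1, 18->2.5, 18->2.5, 21->4, 23->5, 24->6, 25->7.5, 25->7.5, 26->9, 29->10, 30->11, 33->12
Step 2: Rank sum for X: R1 = 2.5 + 4 + 7.5 + 9 = 23.
Step 3: U_X = R1 - n1(n1+1)/2 = 23 - 4*5/2 = 23 - 10 = 13.
       U_Y = n1*n2 - U_X = 32 - 13 = 19.
Step 4: Ties are present, so use the tie-corrected normal approximation (with continuity correction) for the p-value.
Step 5: p-value = 0.670038; compare to alpha = 0.05. fail to reject H0.

U_X = 13, p = 0.670038, fail to reject H0 at alpha = 0.05.


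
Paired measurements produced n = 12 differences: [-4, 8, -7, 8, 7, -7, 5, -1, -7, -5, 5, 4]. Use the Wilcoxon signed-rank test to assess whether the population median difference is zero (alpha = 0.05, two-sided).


Step 1: Drop any zero differences (none here) and take |d_i|.
|d| = [4, 8, 7, 8, 7, 7, 5, 1, 7, 5, 5, 4]
Step 2: Midrank |d_i| (ties get averaged ranks).
ranks: |4|->2.5, |8|->11.5, |7|->8.5, |8|->11.5, |7|->8.5, |7|->8.5, |5|->5, |1|->1, |7|->8.5, |5|->5, |5|->5, |4|->2.5
Step 3: Attach original signs; sum ranks with positive sign and with negative sign.
W+ = 11.5 + 11.5 + 8.5 + 5 + 5 + 2.5 = 44
W- = 2.5 + 8.5 + 8.5 + 1 + 8.5 + 5 = 34
(Check: W+ + W- = 78 should equal n(n+1)/2 = 78.)
Step 4: Test statistic W = min(W+, W-) = 34.
Step 5: Ties in |d|, so use the tie-corrected normal approximation.
        E[W] = n(n+1)/4 = 12*13/4 = 39.
        Tie groups: |d|=4 (t=2), |d|=5 (t=3), |d|=7 (t=4), |d|=8 (t=2); sum(t^3 - t) = 96.
        Var[W] = n(n+1)(2n+1)/24 - sum(t^3-t)/48 = 3900/24 - 96/48 = 160.5.
        z = (W - E[W]) / sqrt(Var[W]) = (34 - 39) / 12.6689 = -0.3947.
        Two-sided p = 2*Phi(z) = 0.693088.
Step 6: alpha = 0.05. fail to reject H0.

W+ = 44, W- = 34, W = min = 34, p = 0.693088, fail to reject H0.


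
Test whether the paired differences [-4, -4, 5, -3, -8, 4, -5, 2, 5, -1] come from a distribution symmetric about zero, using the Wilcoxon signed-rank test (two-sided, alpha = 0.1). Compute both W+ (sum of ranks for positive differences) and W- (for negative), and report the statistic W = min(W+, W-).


Step 1: Drop any zero differences (none here) and take |d_i|.
|d| = [4, 4, 5, 3, 8, 4, 5, 2, 5, 1]
Step 2: Midrank |d_i| (ties get averaged ranks).
ranks: |4|->5, |4|->5, |5|->8, |3|->3, |8|->10, |4|->5, |5|->8, |2|->2, |5|->8, |1|->1
Step 3: Attach original signs; sum ranks with positive sign and with negative sign.
W+ = 8 + 5 + 2 + 8 = 23
W- = 5 + 5 + 3 + 10 + 8 + 1 = 32
(Check: W+ + W- = 55 should equal n(n+1)/2 = 55.)
Step 4: Test statistic W = min(W+, W-) = 23.
Step 5: Ties in |d|, so use the tie-corrected normal approximation.
        E[W] = n(n+1)/4 = 10*11/4 = 27.5.
        Tie groups: |d|=4 (t=3), |d|=5 (t=3); sum(t^3 - t) = 48.
        Var[W] = n(n+1)(2n+1)/24 - sum(t^3-t)/48 = 2310/24 - 48/48 = 95.25.
        z = (W - E[W]) / sqrt(Var[W]) = (23 - 27.5) / 9.7596 = -0.4611.
        Two-sided p = 2*Phi(z) = 0.644738.
Step 6: alpha = 0.1. fail to reject H0.

W+ = 23, W- = 32, W = min = 23, p = 0.644738, fail to reject H0.


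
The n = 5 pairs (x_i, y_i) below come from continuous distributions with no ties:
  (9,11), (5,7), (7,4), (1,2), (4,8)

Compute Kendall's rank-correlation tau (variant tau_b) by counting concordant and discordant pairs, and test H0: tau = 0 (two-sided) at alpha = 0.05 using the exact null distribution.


Step 1: Enumerate the 10 unordered pairs (i,j) with i<j and classify each by sign(x_j-x_i) * sign(y_j-y_i).
  (1,2):dx=-4,dy=-4->C; (1,3):dx=-2,dy=-7->C; (1,4):dx=-8,dy=-9->C; (1,5):dx=-5,dy=-3->C
  (2,3):dx=+2,dy=-3->D; (2,4):dx=-4,dy=-5->C; (2,5):dx=-1,dy=+1->D; (3,4):dx=-6,dy=-2->C
  (3,5):dx=-3,dy=+4->D; (4,5):dx=+3,dy=+6->C
Step 2: C = 7, D = 3, total pairs = 10.
Step 3: tau = (C - D)/(n(n-1)/2) = (7 - 3)/10 = 0.400000.
Step 4: Exact two-sided p-value (enumerate n! = 120 permutations of y under H0): p = 0.483333.
Step 5: alpha = 0.05. fail to reject H0.

tau_b = 0.4000 (C=7, D=3), p = 0.483333, fail to reject H0.


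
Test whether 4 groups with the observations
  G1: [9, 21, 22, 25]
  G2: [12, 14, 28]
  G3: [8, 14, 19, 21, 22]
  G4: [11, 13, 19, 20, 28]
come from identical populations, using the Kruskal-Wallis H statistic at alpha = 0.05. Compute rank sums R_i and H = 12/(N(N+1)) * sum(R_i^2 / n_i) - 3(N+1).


Step 1: Combine all N = 17 observations and assign midranks.
sorted (value, group, rank): (8,G3,1), (9,G1,2), (11,G4,3), (12,G2,4), (13,G4,5), (14,G2,6.5), (14,G3,6.5), (19,G3,8.5), (19,G4,8.5), (20,G4,10), (21,G1,11.5), (21,G3,11.5), (22,G1,13.5), (22,G3,13.5), (25,G1,15), (28,G2,16.5), (28,G4,16.5)
Step 2: Sum ranks within each group.
R_1 = 42 (n_1 = 4)
R_2 = 27 (n_2 = 3)
R_3 = 41 (n_3 = 5)
R_4 = 43 (n_4 = 5)
Step 3: H = 12/(N(N+1)) * sum(R_i^2/n_i) - 3(N+1)
     = 12/(17*18) * (42^2/4 + 27^2/3 + 41^2/5 + 43^2/5) - 3*18
     = 0.039216 * 1390 - 54
     = 0.509804.
Step 4: Ties present; correction factor C = 1 - 30/(17^3 - 17) = 0.993873. Corrected H = 0.509804 / 0.993873 = 0.512947.
Step 5: Under H0, H ~ chi^2(3); p-value = 0.916038.
Step 6: alpha = 0.05. fail to reject H0.

H = 0.5129, df = 3, p = 0.916038, fail to reject H0.


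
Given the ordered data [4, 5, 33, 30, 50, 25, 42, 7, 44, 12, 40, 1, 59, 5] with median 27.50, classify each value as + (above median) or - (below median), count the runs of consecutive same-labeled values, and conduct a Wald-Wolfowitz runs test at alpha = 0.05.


Step 1: Compute median = 27.50; label A = above, B = below.
Labels in order: BBAAABABABABAB  (n_A = 7, n_B = 7)
Step 2: Count runs R = 11.
Step 3: Under H0 (random ordering), E[R] = 2*n_A*n_B/(n_A+n_B) + 1 = 2*7*7/14 + 1 = 8.0000.
        Var[R] = 2*n_A*n_B*(2*n_A*n_B - n_A - n_B) / ((n_A+n_B)^2 * (n_A+n_B-1)) = 8232/2548 = 3.2308.
        SD[R] = 1.7974.
Step 4: Continuity-corrected z = (R - 0.5 - E[R]) / SD[R] = (11 - 0.5 - 8.0000) / 1.7974 = 1.3909.
Step 5: Two-sided p-value via normal approximation = 2*(1 - Phi(|z|)) = 0.164264.
Step 6: alpha = 0.05. fail to reject H0.

R = 11, z = 1.3909, p = 0.164264, fail to reject H0.


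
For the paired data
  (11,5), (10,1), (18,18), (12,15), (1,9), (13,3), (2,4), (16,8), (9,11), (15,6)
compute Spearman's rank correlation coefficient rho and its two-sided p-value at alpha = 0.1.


Step 1: Rank x and y separately (midranks; no ties here).
rank(x): 11->5, 10->4, 18->10, 12->6, 1->1, 13->7, 2->2, 16->9, 9->3, 15->8
rank(y): 5->4, 1->1, 18->10, 15->9, 9->7, 3->2, 4->3, 8->6, 11->8, 6->5
Step 2: d_i = R_x(i) - R_y(i); compute d_i^2.
  (5-4)^2=1, (4-1)^2=9, (10-10)^2=0, (6-9)^2=9, (1-7)^2=36, (7-2)^2=25, (2-3)^2=1, (9-6)^2=9, (3-8)^2=25, (8-5)^2=9
sum(d^2) = 124.
Step 3: rho = 1 - 6*124 / (10*(10^2 - 1)) = 1 - 744/990 = 0.248485.
Step 4: Under H0, t = rho * sqrt((n-2)/(1-rho^2)) = 0.7256 ~ t(8).
Step 5: Two-sided p-value from the t-distribution with 8 df = 0.488776.
Step 6: alpha = 0.1. fail to reject H0.

rho = 0.2485, p = 0.488776, fail to reject H0 at alpha = 0.1.


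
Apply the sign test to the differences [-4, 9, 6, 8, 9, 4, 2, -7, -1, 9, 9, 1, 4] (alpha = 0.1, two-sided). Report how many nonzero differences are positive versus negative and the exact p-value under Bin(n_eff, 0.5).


Step 1: Discard zero differences. Original n = 13; n_eff = number of nonzero differences = 13.
Nonzero differences (with sign): -4, +9, +6, +8, +9, +4, +2, -7, -1, +9, +9, +1, +4
Step 2: Count signs: positive = 10, negative = 3.
Step 3: Under H0: P(positive) = 0.5, so the number of positives S ~ Bin(13, 0.5).
Step 4: Two-sided exact p-value = sum of Bin(13,0.5) probabilities at or below the observed probability = 0.092285.
Step 5: alpha = 0.1. reject H0.

n_eff = 13, pos = 10, neg = 3, p = 0.092285, reject H0.


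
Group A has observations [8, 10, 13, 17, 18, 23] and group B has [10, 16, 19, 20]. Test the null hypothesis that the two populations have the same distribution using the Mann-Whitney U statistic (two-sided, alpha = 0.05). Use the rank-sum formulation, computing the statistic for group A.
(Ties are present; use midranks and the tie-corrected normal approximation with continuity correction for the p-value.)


Step 1: Combine and sort all 10 observations; assign midranks.
sorted (value, group): (8,X), (10,X), (10,Y), (13,X), (16,Y), (17,X), (18,X), (19,Y), (20,Y), (23,X)
ranks: 8->1, 10->2.5, 10->2.5, 13->4, 16->5, 17->6, 18->7, 19->8, 20->9, 23->10
Step 2: Rank sum for X: R1 = 1 + 2.5 + 4 + 6 + 7 + 10 = 30.5.
Step 3: U_X = R1 - n1(n1+1)/2 = 30.5 - 6*7/2 = 30.5 - 21 = 9.5.
       U_Y = n1*n2 - U_X = 24 - 9.5 = 14.5.
Step 4: Ties are present, so use the tie-corrected normal approximation (with continuity correction) for the p-value.
Step 5: p-value = 0.668870; compare to alpha = 0.05. fail to reject H0.

U_X = 9.5, p = 0.668870, fail to reject H0 at alpha = 0.05.


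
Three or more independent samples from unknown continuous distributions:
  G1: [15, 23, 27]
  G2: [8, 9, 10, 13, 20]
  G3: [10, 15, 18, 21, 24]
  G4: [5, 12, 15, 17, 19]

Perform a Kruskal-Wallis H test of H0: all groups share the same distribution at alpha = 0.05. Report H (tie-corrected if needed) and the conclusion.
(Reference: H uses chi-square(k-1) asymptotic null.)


Step 1: Combine all N = 18 observations and assign midranks.
sorted (value, group, rank): (5,G4,1), (8,G2,2), (9,G2,3), (10,G2,4.5), (10,G3,4.5), (12,G4,6), (13,G2,7), (15,G1,9), (15,G3,9), (15,G4,9), (17,G4,11), (18,G3,12), (19,G4,13), (20,G2,14), (21,G3,15), (23,G1,16), (24,G3,17), (27,G1,18)
Step 2: Sum ranks within each group.
R_1 = 43 (n_1 = 3)
R_2 = 30.5 (n_2 = 5)
R_3 = 57.5 (n_3 = 5)
R_4 = 40 (n_4 = 5)
Step 3: H = 12/(N(N+1)) * sum(R_i^2/n_i) - 3(N+1)
     = 12/(18*19) * (43^2/3 + 30.5^2/5 + 57.5^2/5 + 40^2/5) - 3*19
     = 0.035088 * 1783.63 - 57
     = 5.583626.
Step 4: Ties present; correction factor C = 1 - 30/(18^3 - 18) = 0.994840. Corrected H = 5.583626 / 0.994840 = 5.612586.
Step 5: Under H0, H ~ chi^2(3); p-value = 0.132058.
Step 6: alpha = 0.05. fail to reject H0.

H = 5.6126, df = 3, p = 0.132058, fail to reject H0.


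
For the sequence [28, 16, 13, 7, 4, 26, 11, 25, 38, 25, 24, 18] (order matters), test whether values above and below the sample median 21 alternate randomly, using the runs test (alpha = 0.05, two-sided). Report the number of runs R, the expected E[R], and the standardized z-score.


Step 1: Compute median = 21; label A = above, B = below.
Labels in order: ABBBBABAAAAB  (n_A = 6, n_B = 6)
Step 2: Count runs R = 6.
Step 3: Under H0 (random ordering), E[R] = 2*n_A*n_B/(n_A+n_B) + 1 = 2*6*6/12 + 1 = 7.0000.
        Var[R] = 2*n_A*n_B*(2*n_A*n_B - n_A - n_B) / ((n_A+n_B)^2 * (n_A+n_B-1)) = 4320/1584 = 2.7273.
        SD[R] = 1.6514.
Step 4: Continuity-corrected z = (R + 0.5 - E[R]) / SD[R] = (6 + 0.5 - 7.0000) / 1.6514 = -0.3028.
Step 5: Two-sided p-value via normal approximation = 2*(1 - Phi(|z|)) = 0.762069.
Step 6: alpha = 0.05. fail to reject H0.

R = 6, z = -0.3028, p = 0.762069, fail to reject H0.


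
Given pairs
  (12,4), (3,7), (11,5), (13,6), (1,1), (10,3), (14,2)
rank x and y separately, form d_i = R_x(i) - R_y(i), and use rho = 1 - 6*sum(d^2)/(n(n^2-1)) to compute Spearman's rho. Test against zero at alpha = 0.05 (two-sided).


Step 1: Rank x and y separately (midranks; no ties here).
rank(x): 12->5, 3->2, 11->4, 13->6, 1->1, 10->3, 14->7
rank(y): 4->4, 7->7, 5->5, 6->6, 1->1, 3->3, 2->2
Step 2: d_i = R_x(i) - R_y(i); compute d_i^2.
  (5-4)^2=1, (2-7)^2=25, (4-5)^2=1, (6-6)^2=0, (1-1)^2=0, (3-3)^2=0, (7-2)^2=25
sum(d^2) = 52.
Step 3: rho = 1 - 6*52 / (7*(7^2 - 1)) = 1 - 312/336 = 0.071429.
Step 4: Under H0, t = rho * sqrt((n-2)/(1-rho^2)) = 0.1601 ~ t(5).
Step 5: Two-sided p-value from the t-distribution with 5 df = 0.879048.
Step 6: alpha = 0.05. fail to reject H0.

rho = 0.0714, p = 0.879048, fail to reject H0 at alpha = 0.05.


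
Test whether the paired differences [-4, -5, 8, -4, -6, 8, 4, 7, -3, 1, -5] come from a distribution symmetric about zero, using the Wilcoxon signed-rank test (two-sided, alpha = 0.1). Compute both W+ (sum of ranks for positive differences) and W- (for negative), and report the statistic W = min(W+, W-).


Step 1: Drop any zero differences (none here) and take |d_i|.
|d| = [4, 5, 8, 4, 6, 8, 4, 7, 3, 1, 5]
Step 2: Midrank |d_i| (ties get averaged ranks).
ranks: |4|->4, |5|->6.5, |8|->10.5, |4|->4, |6|->8, |8|->10.5, |4|->4, |7|->9, |3|->2, |1|->1, |5|->6.5
Step 3: Attach original signs; sum ranks with positive sign and with negative sign.
W+ = 10.5 + 10.5 + 4 + 9 + 1 = 35
W- = 4 + 6.5 + 4 + 8 + 2 + 6.5 = 31
(Check: W+ + W- = 66 should equal n(n+1)/2 = 66.)
Step 4: Test statistic W = min(W+, W-) = 31.
Step 5: Ties in |d|, so use the tie-corrected normal approximation.
        E[W] = n(n+1)/4 = 11*12/4 = 33.
        Tie groups: |d|=4 (t=3), |d|=5 (t=2), |d|=8 (t=2); sum(t^3 - t) = 36.
        Var[W] = n(n+1)(2n+1)/24 - sum(t^3-t)/48 = 3036/24 - 36/48 = 125.75.
        z = (W - E[W]) / sqrt(Var[W]) = (31 - 33) / 11.2138 = -0.1784.
        Two-sided p = 2*Phi(z) = 0.858447.
Step 6: alpha = 0.1. fail to reject H0.

W+ = 35, W- = 31, W = min = 31, p = 0.858447, fail to reject H0.


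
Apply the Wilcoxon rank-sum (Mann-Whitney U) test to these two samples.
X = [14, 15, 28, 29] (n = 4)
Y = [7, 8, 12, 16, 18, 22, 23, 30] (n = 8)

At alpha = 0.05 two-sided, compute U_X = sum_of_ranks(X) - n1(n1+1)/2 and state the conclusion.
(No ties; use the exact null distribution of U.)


Step 1: Combine and sort all 12 observations; assign midranks.
sorted (value, group): (7,Y), (8,Y), (12,Y), (14,X), (15,X), (16,Y), (18,Y), (22,Y), (23,Y), (28,X), (29,X), (30,Y)
ranks: 7->1, 8->2, 12->3, 14->4, 15->5, 16->6, 18->7, 22->8, 23->9, 28->10, 29->11, 30->12
Step 2: Rank sum for X: R1 = 4 + 5 + 10 + 11 = 30.
Step 3: U_X = R1 - n1(n1+1)/2 = 30 - 4*5/2 = 30 - 10 = 20.
       U_Y = n1*n2 - U_X = 32 - 20 = 12.
Step 4: No ties, so the exact null distribution of U (based on enumerating the C(12,4) = 495 equally likely rank assignments) gives the two-sided p-value.
Step 5: p-value = 0.569697; compare to alpha = 0.05. fail to reject H0.

U_X = 20, p = 0.569697, fail to reject H0 at alpha = 0.05.


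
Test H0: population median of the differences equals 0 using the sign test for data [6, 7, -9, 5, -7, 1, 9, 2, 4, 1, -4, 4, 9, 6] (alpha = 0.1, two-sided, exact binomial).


Step 1: Discard zero differences. Original n = 14; n_eff = number of nonzero differences = 14.
Nonzero differences (with sign): +6, +7, -9, +5, -7, +1, +9, +2, +4, +1, -4, +4, +9, +6
Step 2: Count signs: positive = 11, negative = 3.
Step 3: Under H0: P(positive) = 0.5, so the number of positives S ~ Bin(14, 0.5).
Step 4: Two-sided exact p-value = sum of Bin(14,0.5) probabilities at or below the observed probability = 0.057373.
Step 5: alpha = 0.1. reject H0.

n_eff = 14, pos = 11, neg = 3, p = 0.057373, reject H0.


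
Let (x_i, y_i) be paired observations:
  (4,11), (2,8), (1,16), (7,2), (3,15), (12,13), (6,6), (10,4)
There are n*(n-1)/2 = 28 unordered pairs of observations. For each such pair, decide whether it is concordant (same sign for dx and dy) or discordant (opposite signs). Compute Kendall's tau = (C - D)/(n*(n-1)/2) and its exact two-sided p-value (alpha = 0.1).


Step 1: Enumerate the 28 unordered pairs (i,j) with i<j and classify each by sign(x_j-x_i) * sign(y_j-y_i).
  (1,2):dx=-2,dy=-3->C; (1,3):dx=-3,dy=+5->D; (1,4):dx=+3,dy=-9->D; (1,5):dx=-1,dy=+4->D
  (1,6):dx=+8,dy=+2->C; (1,7):dx=+2,dy=-5->D; (1,8):dx=+6,dy=-7->D; (2,3):dx=-1,dy=+8->D
  (2,4):dx=+5,dy=-6->D; (2,5):dx=+1,dy=+7->C; (2,6):dx=+10,dy=+5->C; (2,7):dx=+4,dy=-2->D
  (2,8):dx=+8,dy=-4->D; (3,4):dx=+6,dy=-14->D; (3,5):dx=+2,dy=-1->D; (3,6):dx=+11,dy=-3->D
  (3,7):dx=+5,dy=-10->D; (3,8):dx=+9,dy=-12->D; (4,5):dx=-4,dy=+13->D; (4,6):dx=+5,dy=+11->C
  (4,7):dx=-1,dy=+4->D; (4,8):dx=+3,dy=+2->C; (5,6):dx=+9,dy=-2->D; (5,7):dx=+3,dy=-9->D
  (5,8):dx=+7,dy=-11->D; (6,7):dx=-6,dy=-7->C; (6,8):dx=-2,dy=-9->C; (7,8):dx=+4,dy=-2->D
Step 2: C = 8, D = 20, total pairs = 28.
Step 3: tau = (C - D)/(n(n-1)/2) = (8 - 20)/28 = -0.428571.
Step 4: Exact two-sided p-value (enumerate n! = 40320 permutations of y under H0): p = 0.178869.
Step 5: alpha = 0.1. fail to reject H0.

tau_b = -0.4286 (C=8, D=20), p = 0.178869, fail to reject H0.


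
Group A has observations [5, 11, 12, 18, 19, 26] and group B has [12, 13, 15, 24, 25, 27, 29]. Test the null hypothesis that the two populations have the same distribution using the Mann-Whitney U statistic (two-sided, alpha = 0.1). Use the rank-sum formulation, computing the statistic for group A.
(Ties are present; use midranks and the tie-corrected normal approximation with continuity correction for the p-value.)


Step 1: Combine and sort all 13 observations; assign midranks.
sorted (value, group): (5,X), (11,X), (12,X), (12,Y), (13,Y), (15,Y), (18,X), (19,X), (24,Y), (25,Y), (26,X), (27,Y), (29,Y)
ranks: 5->1, 11->2, 12->3.5, 12->3.5, 13->5, 15->6, 18->7, 19->8, 24->9, 25->10, 26->11, 27->12, 29->13
Step 2: Rank sum for X: R1 = 1 + 2 + 3.5 + 7 + 8 + 11 = 32.5.
Step 3: U_X = R1 - n1(n1+1)/2 = 32.5 - 6*7/2 = 32.5 - 21 = 11.5.
       U_Y = n1*n2 - U_X = 42 - 11.5 = 30.5.
Step 4: Ties are present, so use the tie-corrected normal approximation (with continuity correction) for the p-value.
Step 5: p-value = 0.197926; compare to alpha = 0.1. fail to reject H0.

U_X = 11.5, p = 0.197926, fail to reject H0 at alpha = 0.1.


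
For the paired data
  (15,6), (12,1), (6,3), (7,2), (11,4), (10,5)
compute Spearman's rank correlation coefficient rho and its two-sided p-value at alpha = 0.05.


Step 1: Rank x and y separately (midranks; no ties here).
rank(x): 15->6, 12->5, 6->1, 7->2, 11->4, 10->3
rank(y): 6->6, 1->1, 3->3, 2->2, 4->4, 5->5
Step 2: d_i = R_x(i) - R_y(i); compute d_i^2.
  (6-6)^2=0, (5-1)^2=16, (1-3)^2=4, (2-2)^2=0, (4-4)^2=0, (3-5)^2=4
sum(d^2) = 24.
Step 3: rho = 1 - 6*24 / (6*(6^2 - 1)) = 1 - 144/210 = 0.314286.
Step 4: Under H0, t = rho * sqrt((n-2)/(1-rho^2)) = 0.6621 ~ t(4).
Step 5: Two-sided p-value from the t-distribution with 4 df = 0.544093.
Step 6: alpha = 0.05. fail to reject H0.

rho = 0.3143, p = 0.544093, fail to reject H0 at alpha = 0.05.


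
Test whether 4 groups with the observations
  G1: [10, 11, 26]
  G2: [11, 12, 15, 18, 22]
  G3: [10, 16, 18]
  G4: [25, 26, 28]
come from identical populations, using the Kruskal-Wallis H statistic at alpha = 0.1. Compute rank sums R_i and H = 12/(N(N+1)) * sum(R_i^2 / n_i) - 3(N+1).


Step 1: Combine all N = 14 observations and assign midranks.
sorted (value, group, rank): (10,G1,1.5), (10,G3,1.5), (11,G1,3.5), (11,G2,3.5), (12,G2,5), (15,G2,6), (16,G3,7), (18,G2,8.5), (18,G3,8.5), (22,G2,10), (25,G4,11), (26,G1,12.5), (26,G4,12.5), (28,G4,14)
Step 2: Sum ranks within each group.
R_1 = 17.5 (n_1 = 3)
R_2 = 33 (n_2 = 5)
R_3 = 17 (n_3 = 3)
R_4 = 37.5 (n_4 = 3)
Step 3: H = 12/(N(N+1)) * sum(R_i^2/n_i) - 3(N+1)
     = 12/(14*15) * (17.5^2/3 + 33^2/5 + 17^2/3 + 37.5^2/3) - 3*15
     = 0.057143 * 884.967 - 45
     = 5.569524.
Step 4: Ties present; correction factor C = 1 - 24/(14^3 - 14) = 0.991209. Corrected H = 5.569524 / 0.991209 = 5.618921.
Step 5: Under H0, H ~ chi^2(3); p-value = 0.131696.
Step 6: alpha = 0.1. fail to reject H0.

H = 5.6189, df = 3, p = 0.131696, fail to reject H0.


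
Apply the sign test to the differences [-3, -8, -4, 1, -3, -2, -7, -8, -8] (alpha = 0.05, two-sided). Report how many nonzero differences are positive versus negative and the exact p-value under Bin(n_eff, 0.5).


Step 1: Discard zero differences. Original n = 9; n_eff = number of nonzero differences = 9.
Nonzero differences (with sign): -3, -8, -4, +1, -3, -2, -7, -8, -8
Step 2: Count signs: positive = 1, negative = 8.
Step 3: Under H0: P(positive) = 0.5, so the number of positives S ~ Bin(9, 0.5).
Step 4: Two-sided exact p-value = sum of Bin(9,0.5) probabilities at or below the observed probability = 0.039062.
Step 5: alpha = 0.05. reject H0.

n_eff = 9, pos = 1, neg = 8, p = 0.039062, reject H0.


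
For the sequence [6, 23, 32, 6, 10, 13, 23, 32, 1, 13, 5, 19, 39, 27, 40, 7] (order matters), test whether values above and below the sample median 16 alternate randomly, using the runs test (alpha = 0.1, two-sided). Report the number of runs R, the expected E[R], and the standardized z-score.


Step 1: Compute median = 16; label A = above, B = below.
Labels in order: BAABBBAABBBAAAAB  (n_A = 8, n_B = 8)
Step 2: Count runs R = 7.
Step 3: Under H0 (random ordering), E[R] = 2*n_A*n_B/(n_A+n_B) + 1 = 2*8*8/16 + 1 = 9.0000.
        Var[R] = 2*n_A*n_B*(2*n_A*n_B - n_A - n_B) / ((n_A+n_B)^2 * (n_A+n_B-1)) = 14336/3840 = 3.7333.
        SD[R] = 1.9322.
Step 4: Continuity-corrected z = (R + 0.5 - E[R]) / SD[R] = (7 + 0.5 - 9.0000) / 1.9322 = -0.7763.
Step 5: Two-sided p-value via normal approximation = 2*(1 - Phi(|z|)) = 0.437558.
Step 6: alpha = 0.1. fail to reject H0.

R = 7, z = -0.7763, p = 0.437558, fail to reject H0.


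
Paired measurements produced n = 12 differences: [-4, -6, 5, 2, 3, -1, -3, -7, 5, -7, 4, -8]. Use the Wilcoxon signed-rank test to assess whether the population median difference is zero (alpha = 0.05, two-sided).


Step 1: Drop any zero differences (none here) and take |d_i|.
|d| = [4, 6, 5, 2, 3, 1, 3, 7, 5, 7, 4, 8]
Step 2: Midrank |d_i| (ties get averaged ranks).
ranks: |4|->5.5, |6|->9, |5|->7.5, |2|->2, |3|->3.5, |1|->1, |3|->3.5, |7|->10.5, |5|->7.5, |7|->10.5, |4|->5.5, |8|->12
Step 3: Attach original signs; sum ranks with positive sign and with negative sign.
W+ = 7.5 + 2 + 3.5 + 7.5 + 5.5 = 26
W- = 5.5 + 9 + 1 + 3.5 + 10.5 + 10.5 + 12 = 52
(Check: W+ + W- = 78 should equal n(n+1)/2 = 78.)
Step 4: Test statistic W = min(W+, W-) = 26.
Step 5: Ties in |d|, so use the tie-corrected normal approximation.
        E[W] = n(n+1)/4 = 12*13/4 = 39.
        Tie groups: |d|=3 (t=2), |d|=4 (t=2), |d|=5 (t=2), |d|=7 (t=2); sum(t^3 - t) = 24.
        Var[W] = n(n+1)(2n+1)/24 - sum(t^3-t)/48 = 3900/24 - 24/48 = 162.
        z = (W - E[W]) / sqrt(Var[W]) = (26 - 39) / 12.7279 = -1.0214.
        Two-sided p = 2*Phi(z) = 0.307076.
Step 6: alpha = 0.05. fail to reject H0.

W+ = 26, W- = 52, W = min = 26, p = 0.307076, fail to reject H0.


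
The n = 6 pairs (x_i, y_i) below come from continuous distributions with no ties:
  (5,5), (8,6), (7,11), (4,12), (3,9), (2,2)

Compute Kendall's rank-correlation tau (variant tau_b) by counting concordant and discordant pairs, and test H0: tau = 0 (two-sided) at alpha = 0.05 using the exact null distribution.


Step 1: Enumerate the 15 unordered pairs (i,j) with i<j and classify each by sign(x_j-x_i) * sign(y_j-y_i).
  (1,2):dx=+3,dy=+1->C; (1,3):dx=+2,dy=+6->C; (1,4):dx=-1,dy=+7->D; (1,5):dx=-2,dy=+4->D
  (1,6):dx=-3,dy=-3->C; (2,3):dx=-1,dy=+5->D; (2,4):dx=-4,dy=+6->D; (2,5):dx=-5,dy=+3->D
  (2,6):dx=-6,dy=-4->C; (3,4):dx=-3,dy=+1->D; (3,5):dx=-4,dy=-2->C; (3,6):dx=-5,dy=-9->C
  (4,5):dx=-1,dy=-3->C; (4,6):dx=-2,dy=-10->C; (5,6):dx=-1,dy=-7->C
Step 2: C = 9, D = 6, total pairs = 15.
Step 3: tau = (C - D)/(n(n-1)/2) = (9 - 6)/15 = 0.200000.
Step 4: Exact two-sided p-value (enumerate n! = 720 permutations of y under H0): p = 0.719444.
Step 5: alpha = 0.05. fail to reject H0.

tau_b = 0.2000 (C=9, D=6), p = 0.719444, fail to reject H0.


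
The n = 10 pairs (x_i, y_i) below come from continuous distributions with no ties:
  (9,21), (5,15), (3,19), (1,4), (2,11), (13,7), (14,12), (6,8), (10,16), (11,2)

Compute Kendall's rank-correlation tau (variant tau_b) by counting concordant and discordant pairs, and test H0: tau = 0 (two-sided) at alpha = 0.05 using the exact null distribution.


Step 1: Enumerate the 45 unordered pairs (i,j) with i<j and classify each by sign(x_j-x_i) * sign(y_j-y_i).
  (1,2):dx=-4,dy=-6->C; (1,3):dx=-6,dy=-2->C; (1,4):dx=-8,dy=-17->C; (1,5):dx=-7,dy=-10->C
  (1,6):dx=+4,dy=-14->D; (1,7):dx=+5,dy=-9->D; (1,8):dx=-3,dy=-13->C; (1,9):dx=+1,dy=-5->D
  (1,10):dx=+2,dy=-19->D; (2,3):dx=-2,dy=+4->D; (2,4):dx=-4,dy=-11->C; (2,5):dx=-3,dy=-4->C
  (2,6):dx=+8,dy=-8->D; (2,7):dx=+9,dy=-3->D; (2,8):dx=+1,dy=-7->D; (2,9):dx=+5,dy=+1->C
  (2,10):dx=+6,dy=-13->D; (3,4):dx=-2,dy=-15->C; (3,5):dx=-1,dy=-8->C; (3,6):dx=+10,dy=-12->D
  (3,7):dx=+11,dy=-7->D; (3,8):dx=+3,dy=-11->D; (3,9):dx=+7,dy=-3->D; (3,10):dx=+8,dy=-17->D
  (4,5):dx=+1,dy=+7->C; (4,6):dx=+12,dy=+3->C; (4,7):dx=+13,dy=+8->C; (4,8):dx=+5,dy=+4->C
  (4,9):dx=+9,dy=+12->C; (4,10):dx=+10,dy=-2->D; (5,6):dx=+11,dy=-4->D; (5,7):dx=+12,dy=+1->C
  (5,8):dx=+4,dy=-3->D; (5,9):dx=+8,dy=+5->C; (5,10):dx=+9,dy=-9->D; (6,7):dx=+1,dy=+5->C
  (6,8):dx=-7,dy=+1->D; (6,9):dx=-3,dy=+9->D; (6,10):dx=-2,dy=-5->C; (7,8):dx=-8,dy=-4->C
  (7,9):dx=-4,dy=+4->D; (7,10):dx=-3,dy=-10->C; (8,9):dx=+4,dy=+8->C; (8,10):dx=+5,dy=-6->D
  (9,10):dx=+1,dy=-14->D
Step 2: C = 22, D = 23, total pairs = 45.
Step 3: tau = (C - D)/(n(n-1)/2) = (22 - 23)/45 = -0.022222.
Step 4: Exact two-sided p-value (enumerate n! = 3628800 permutations of y under H0): p = 1.000000.
Step 5: alpha = 0.05. fail to reject H0.

tau_b = -0.0222 (C=22, D=23), p = 1.000000, fail to reject H0.
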